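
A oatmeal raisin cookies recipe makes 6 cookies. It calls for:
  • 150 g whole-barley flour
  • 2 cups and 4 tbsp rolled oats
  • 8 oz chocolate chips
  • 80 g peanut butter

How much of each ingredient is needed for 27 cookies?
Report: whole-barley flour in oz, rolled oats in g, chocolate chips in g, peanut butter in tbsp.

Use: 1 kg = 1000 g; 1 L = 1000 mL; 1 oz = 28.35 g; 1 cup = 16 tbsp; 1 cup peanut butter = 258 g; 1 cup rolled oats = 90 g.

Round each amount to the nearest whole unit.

whole-barley flour: 24 oz; rolled oats: 911 g; chocolate chips: 1021 g; peanut butter: 22 tbsp

Scaling factor: 27/6 = 9/2 = 4.5.
whole-barley flour: 150 g × 9/2 ÷ 28.35 g/oz ≈ 24 oz
rolled oats: (2 cup + 4 tbsp = 2.25 cup) × 9/2 × 90 g/cup ≈ 911 g
chocolate chips: 8 oz × 9/2 × 28.35 g/oz ≈ 1021 g
peanut butter: 80 g × 9/2 ÷ 258 g/cup × 16 tbsp/cup ≈ 22 tbsp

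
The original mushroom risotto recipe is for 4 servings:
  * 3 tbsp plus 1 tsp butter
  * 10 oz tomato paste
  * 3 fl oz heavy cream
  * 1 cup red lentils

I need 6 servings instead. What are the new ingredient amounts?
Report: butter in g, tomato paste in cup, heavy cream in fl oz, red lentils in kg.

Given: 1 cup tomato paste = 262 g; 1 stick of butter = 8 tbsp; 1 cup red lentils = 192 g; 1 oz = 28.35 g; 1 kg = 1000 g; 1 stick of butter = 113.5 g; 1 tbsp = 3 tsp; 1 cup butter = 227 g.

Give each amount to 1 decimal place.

Scaling factor: 6/4 = 3/2 = 1.5.
butter: (3 tbsp + 1 tsp = 10/3 tbsp) × 3/2 ÷ 8 tbsp/stick × 113.5 g/stick ≈ 70.9 g
tomato paste: 10 oz × 3/2 × 28.35 g/oz ÷ 262 g/cup ≈ 1.6 cup
heavy cream: 3 fl oz × 3/2 = 4.5 fl oz
red lentils: 1 cup × 3/2 × 192 g/cup ÷ 1000 g/kg ≈ 0.3 kg

butter: 70.9 g; tomato paste: 1.6 cup; heavy cream: 4.5 fl oz; red lentils: 0.3 kg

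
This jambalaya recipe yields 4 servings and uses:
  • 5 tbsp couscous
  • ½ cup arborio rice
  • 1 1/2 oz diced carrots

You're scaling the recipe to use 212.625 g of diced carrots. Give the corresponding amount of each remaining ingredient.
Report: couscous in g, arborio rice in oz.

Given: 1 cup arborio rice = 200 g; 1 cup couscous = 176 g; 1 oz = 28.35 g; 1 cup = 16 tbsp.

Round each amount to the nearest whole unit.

The original recipe has 42.525 g of diced carrots, so the scaling factor is 212.625 ÷ 42.525 = 5.
couscous: 5 tbsp × 5 ÷ 16 tbsp/cup × 176 g/cup = 275 g
arborio rice: 0.5 cup × 5 × 200 g/cup ÷ 28.35 g/oz ≈ 18 oz

couscous: 275 g; arborio rice: 18 oz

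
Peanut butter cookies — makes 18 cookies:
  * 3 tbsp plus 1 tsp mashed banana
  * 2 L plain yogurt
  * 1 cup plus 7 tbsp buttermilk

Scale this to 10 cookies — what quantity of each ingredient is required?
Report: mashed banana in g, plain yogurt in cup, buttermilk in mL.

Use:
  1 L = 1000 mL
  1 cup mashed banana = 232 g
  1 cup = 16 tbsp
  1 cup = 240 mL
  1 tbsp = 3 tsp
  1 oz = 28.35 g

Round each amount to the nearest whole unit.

Scaling factor: 10/18 = 5/9.
mashed banana: (3 tbsp + 1 tsp = 10/3 tbsp) × 5/9 ÷ 16 tbsp/cup × 232 g/cup ≈ 27 g
plain yogurt: 2 L × 5/9 × 1000 mL/L ÷ 240 mL/cup ≈ 5 cup
buttermilk: (1 cup + 7 tbsp = 1.4375 cup) × 5/9 × 240 mL/cup ≈ 192 mL

mashed banana: 27 g; plain yogurt: 5 cup; buttermilk: 192 mL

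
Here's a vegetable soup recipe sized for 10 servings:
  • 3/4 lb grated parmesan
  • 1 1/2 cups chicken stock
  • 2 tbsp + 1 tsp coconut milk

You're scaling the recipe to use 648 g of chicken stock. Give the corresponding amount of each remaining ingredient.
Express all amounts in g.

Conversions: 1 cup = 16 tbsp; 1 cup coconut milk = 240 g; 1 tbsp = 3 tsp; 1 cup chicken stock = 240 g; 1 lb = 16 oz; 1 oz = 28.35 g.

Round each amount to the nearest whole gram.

The original recipe has 360 g of chicken stock, so the scaling factor is 648 ÷ 360 = 9/5 = 1.8.
grated parmesan: 0.75 lb × 9/5 × 16 oz/lb × 28.35 g/oz ≈ 612 g
coconut milk: (2 tbsp + 1 tsp = 7/3 tbsp) × 9/5 ÷ 16 tbsp/cup × 240 g/cup = 63 g

grated parmesan: 612 g; coconut milk: 63 g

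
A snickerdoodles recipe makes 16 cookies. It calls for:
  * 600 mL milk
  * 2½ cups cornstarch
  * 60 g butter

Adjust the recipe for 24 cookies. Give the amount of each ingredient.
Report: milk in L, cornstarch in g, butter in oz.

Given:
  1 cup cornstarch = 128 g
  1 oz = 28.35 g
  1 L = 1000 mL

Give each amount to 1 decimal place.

Scaling factor: 24/16 = 3/2 = 1.5.
milk: 600 mL × 3/2 ÷ 1000 mL/L = 0.9 L
cornstarch: 2.5 cup × 3/2 × 128 g/cup = 480.0 g
butter: 60 g × 3/2 ÷ 28.35 g/oz ≈ 3.2 oz

milk: 0.9 L; cornstarch: 480.0 g; butter: 3.2 oz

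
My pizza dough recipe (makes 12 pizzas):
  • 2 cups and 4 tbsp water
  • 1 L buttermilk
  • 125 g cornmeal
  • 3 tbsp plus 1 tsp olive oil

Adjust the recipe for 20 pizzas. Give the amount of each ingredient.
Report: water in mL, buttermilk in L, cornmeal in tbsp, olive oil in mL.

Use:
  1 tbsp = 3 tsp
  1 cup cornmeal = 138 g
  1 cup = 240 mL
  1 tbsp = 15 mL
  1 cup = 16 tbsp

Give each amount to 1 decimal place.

water: 900.0 mL; buttermilk: 1.7 L; cornmeal: 24.2 tbsp; olive oil: 83.3 mL

Scaling factor: 20/12 = 5/3.
water: (2 cup + 4 tbsp = 2.25 cup) × 5/3 × 240 mL/cup = 900.0 mL
buttermilk: 1 L × 5/3 ≈ 1.7 L
cornmeal: 125 g × 5/3 ÷ 138 g/cup × 16 tbsp/cup ≈ 24.2 tbsp
olive oil: (3 tbsp + 1 tsp = 10/3 tbsp) × 5/3 × 15 mL/tbsp ≈ 83.3 mL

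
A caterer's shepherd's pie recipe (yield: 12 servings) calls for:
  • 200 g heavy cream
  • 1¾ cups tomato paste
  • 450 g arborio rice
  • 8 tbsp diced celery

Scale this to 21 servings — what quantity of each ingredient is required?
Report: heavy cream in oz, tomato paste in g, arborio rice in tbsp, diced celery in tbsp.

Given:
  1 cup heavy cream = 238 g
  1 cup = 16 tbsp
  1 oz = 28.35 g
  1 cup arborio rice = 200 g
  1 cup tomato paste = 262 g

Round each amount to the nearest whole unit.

Scaling factor: 21/12 = 7/4 = 1.75.
heavy cream: 200 g × 7/4 ÷ 28.35 g/oz ≈ 12 oz
tomato paste: 1.75 cup × 7/4 × 262 g/cup ≈ 802 g
arborio rice: 450 g × 7/4 ÷ 200 g/cup × 16 tbsp/cup = 63 tbsp
diced celery: 8 tbsp × 7/4 = 14 tbsp

heavy cream: 12 oz; tomato paste: 802 g; arborio rice: 63 tbsp; diced celery: 14 tbsp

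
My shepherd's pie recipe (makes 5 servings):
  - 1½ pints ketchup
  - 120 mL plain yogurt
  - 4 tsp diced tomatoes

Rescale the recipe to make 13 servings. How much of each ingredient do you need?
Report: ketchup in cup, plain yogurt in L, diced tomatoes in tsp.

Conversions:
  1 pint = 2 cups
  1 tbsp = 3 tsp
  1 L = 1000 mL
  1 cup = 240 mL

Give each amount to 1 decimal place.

ketchup: 7.8 cup; plain yogurt: 0.3 L; diced tomatoes: 10.4 tsp

Scaling factor: 13/5 = 2.6.
ketchup: 1.5 pint × 13/5 × 2 cup/pint = 7.8 cup
plain yogurt: 120 mL × 13/5 ÷ 1000 mL/L ≈ 0.3 L
diced tomatoes: 4 tsp × 13/5 = 10.4 tsp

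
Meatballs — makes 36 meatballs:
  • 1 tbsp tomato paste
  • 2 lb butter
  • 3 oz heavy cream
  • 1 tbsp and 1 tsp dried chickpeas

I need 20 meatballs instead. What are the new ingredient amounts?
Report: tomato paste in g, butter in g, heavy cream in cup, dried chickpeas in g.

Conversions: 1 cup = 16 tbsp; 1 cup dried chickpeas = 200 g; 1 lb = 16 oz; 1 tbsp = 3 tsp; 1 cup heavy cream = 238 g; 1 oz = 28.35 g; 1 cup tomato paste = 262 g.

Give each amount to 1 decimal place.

tomato paste: 9.1 g; butter: 504.0 g; heavy cream: 0.2 cup; dried chickpeas: 9.3 g

Scaling factor: 20/36 = 5/9.
tomato paste: 1 tbsp × 5/9 ÷ 16 tbsp/cup × 262 g/cup ≈ 9.1 g
butter: 2 lb × 5/9 × 16 oz/lb × 28.35 g/oz = 504.0 g
heavy cream: 3 oz × 5/9 × 28.35 g/oz ÷ 238 g/cup ≈ 0.2 cup
dried chickpeas: (1 tbsp + 1 tsp = 4/3 tbsp) × 5/9 ÷ 16 tbsp/cup × 200 g/cup ≈ 9.3 g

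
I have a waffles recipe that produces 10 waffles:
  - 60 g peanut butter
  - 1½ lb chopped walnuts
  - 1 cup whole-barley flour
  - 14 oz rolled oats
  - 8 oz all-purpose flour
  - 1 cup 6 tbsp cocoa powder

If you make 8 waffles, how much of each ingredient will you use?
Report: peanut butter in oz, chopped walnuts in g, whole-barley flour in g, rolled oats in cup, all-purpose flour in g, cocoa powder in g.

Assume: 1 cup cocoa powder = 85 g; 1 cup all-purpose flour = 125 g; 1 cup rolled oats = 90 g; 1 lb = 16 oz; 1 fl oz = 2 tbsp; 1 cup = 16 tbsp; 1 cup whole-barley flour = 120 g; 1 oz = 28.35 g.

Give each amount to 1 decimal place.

peanut butter: 1.7 oz; chopped walnuts: 544.3 g; whole-barley flour: 96.0 g; rolled oats: 3.5 cup; all-purpose flour: 181.4 g; cocoa powder: 93.5 g

Scaling factor: 8/10 = 4/5 = 0.8.
peanut butter: 60 g × 4/5 ÷ 28.35 g/oz ≈ 1.7 oz
chopped walnuts: 1.5 lb × 4/5 × 16 oz/lb × 28.35 g/oz ≈ 544.3 g
whole-barley flour: 1 cup × 4/5 × 120 g/cup = 96.0 g
rolled oats: 14 oz × 4/5 × 28.35 g/oz ÷ 90 g/cup ≈ 3.5 cup
all-purpose flour: 8 oz × 4/5 × 28.35 g/oz ≈ 181.4 g
cocoa powder: (1 cup + 6 tbsp = 1.375 cup) × 4/5 × 85 g/cup = 93.5 g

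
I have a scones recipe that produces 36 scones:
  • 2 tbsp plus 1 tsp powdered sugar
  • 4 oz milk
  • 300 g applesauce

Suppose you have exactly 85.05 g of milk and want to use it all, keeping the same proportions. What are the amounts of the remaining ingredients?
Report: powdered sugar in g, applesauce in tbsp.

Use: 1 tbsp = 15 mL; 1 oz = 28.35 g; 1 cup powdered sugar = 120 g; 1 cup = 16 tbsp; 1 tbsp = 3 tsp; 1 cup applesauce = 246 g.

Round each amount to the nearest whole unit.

powdered sugar: 13 g; applesauce: 15 tbsp

The original recipe has 113.4 g of milk, so the scaling factor is 85.05 ÷ 113.4 = 3/4 = 0.75.
powdered sugar: (2 tbsp + 1 tsp = 7/3 tbsp) × 3/4 ÷ 16 tbsp/cup × 120 g/cup ≈ 13 g
applesauce: 300 g × 3/4 ÷ 246 g/cup × 16 tbsp/cup ≈ 15 tbsp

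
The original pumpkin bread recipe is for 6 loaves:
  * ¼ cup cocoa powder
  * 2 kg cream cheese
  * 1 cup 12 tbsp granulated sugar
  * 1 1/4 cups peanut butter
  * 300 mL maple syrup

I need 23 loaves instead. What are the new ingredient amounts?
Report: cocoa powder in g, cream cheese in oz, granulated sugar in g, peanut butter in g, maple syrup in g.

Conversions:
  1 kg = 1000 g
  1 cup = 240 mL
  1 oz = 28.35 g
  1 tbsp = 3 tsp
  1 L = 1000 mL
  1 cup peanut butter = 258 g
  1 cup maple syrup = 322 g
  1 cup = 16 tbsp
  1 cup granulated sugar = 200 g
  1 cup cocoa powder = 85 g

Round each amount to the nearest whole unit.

Scaling factor: 23/6.
cocoa powder: 0.25 cup × 23/6 × 85 g/cup ≈ 81 g
cream cheese: 2 kg × 23/6 × 1000 g/kg ÷ 28.35 g/oz ≈ 270 oz
granulated sugar: (1 cup + 12 tbsp = 1.75 cup) × 23/6 × 200 g/cup ≈ 1342 g
peanut butter: 1.25 cup × 23/6 × 258 g/cup ≈ 1236 g
maple syrup: 300 mL × 23/6 ÷ 240 mL/cup × 322 g/cup ≈ 1543 g

cocoa powder: 81 g; cream cheese: 270 oz; granulated sugar: 1342 g; peanut butter: 1236 g; maple syrup: 1543 g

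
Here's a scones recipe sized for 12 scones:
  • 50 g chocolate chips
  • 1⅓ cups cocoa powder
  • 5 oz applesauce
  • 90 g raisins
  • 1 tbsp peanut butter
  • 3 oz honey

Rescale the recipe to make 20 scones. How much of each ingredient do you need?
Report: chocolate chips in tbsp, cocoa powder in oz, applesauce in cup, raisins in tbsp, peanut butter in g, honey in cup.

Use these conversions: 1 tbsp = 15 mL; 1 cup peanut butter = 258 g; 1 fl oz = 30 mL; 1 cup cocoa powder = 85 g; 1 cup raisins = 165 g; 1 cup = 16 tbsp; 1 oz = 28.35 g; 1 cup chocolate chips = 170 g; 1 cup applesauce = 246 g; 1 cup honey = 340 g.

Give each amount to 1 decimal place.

Scaling factor: 20/12 = 5/3.
chocolate chips: 50 g × 5/3 ÷ 170 g/cup × 16 tbsp/cup ≈ 7.8 tbsp
cocoa powder: 4/3 cup × 5/3 × 85 g/cup ÷ 28.35 g/oz ≈ 6.7 oz
applesauce: 5 oz × 5/3 × 28.35 g/oz ÷ 246 g/cup ≈ 1.0 cup
raisins: 90 g × 5/3 ÷ 165 g/cup × 16 tbsp/cup ≈ 14.5 tbsp
peanut butter: 1 tbsp × 5/3 ÷ 16 tbsp/cup × 258 g/cup ≈ 26.9 g
honey: 3 oz × 5/3 × 28.35 g/oz ÷ 340 g/cup ≈ 0.4 cup

chocolate chips: 7.8 tbsp; cocoa powder: 6.7 oz; applesauce: 1.0 cup; raisins: 14.5 tbsp; peanut butter: 26.9 g; honey: 0.4 cup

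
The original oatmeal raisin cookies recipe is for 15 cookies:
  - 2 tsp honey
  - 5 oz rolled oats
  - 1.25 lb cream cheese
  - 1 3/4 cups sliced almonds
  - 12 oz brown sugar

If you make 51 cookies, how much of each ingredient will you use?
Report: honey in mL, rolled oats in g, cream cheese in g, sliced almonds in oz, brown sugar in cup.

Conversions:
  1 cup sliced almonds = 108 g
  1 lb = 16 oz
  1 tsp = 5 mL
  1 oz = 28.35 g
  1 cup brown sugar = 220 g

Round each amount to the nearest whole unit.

honey: 34 mL; rolled oats: 482 g; cream cheese: 1928 g; sliced almonds: 23 oz; brown sugar: 5 cup

Scaling factor: 51/15 = 17/5 = 3.4.
honey: 2 tsp × 17/5 × 5 mL/tsp = 34 mL
rolled oats: 5 oz × 17/5 × 28.35 g/oz ≈ 482 g
cream cheese: 1.25 lb × 17/5 × 16 oz/lb × 28.35 g/oz ≈ 1928 g
sliced almonds: 1.75 cup × 17/5 × 108 g/cup ÷ 28.35 g/oz ≈ 23 oz
brown sugar: 12 oz × 17/5 × 28.35 g/oz ÷ 220 g/cup ≈ 5 cup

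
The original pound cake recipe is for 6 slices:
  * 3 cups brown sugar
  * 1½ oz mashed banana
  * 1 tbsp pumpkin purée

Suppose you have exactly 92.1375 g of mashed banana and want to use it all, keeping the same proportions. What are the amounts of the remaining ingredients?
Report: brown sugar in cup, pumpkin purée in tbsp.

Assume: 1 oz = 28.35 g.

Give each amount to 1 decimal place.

The original recipe has 42.525 g of mashed banana, so the scaling factor is 92.1375 ÷ 42.525 = 13/6.
brown sugar: 3 cup × 13/6 = 6.5 cup
pumpkin purée: 1 tbsp × 13/6 ≈ 2.2 tbsp

brown sugar: 6.5 cup; pumpkin purée: 2.2 tbsp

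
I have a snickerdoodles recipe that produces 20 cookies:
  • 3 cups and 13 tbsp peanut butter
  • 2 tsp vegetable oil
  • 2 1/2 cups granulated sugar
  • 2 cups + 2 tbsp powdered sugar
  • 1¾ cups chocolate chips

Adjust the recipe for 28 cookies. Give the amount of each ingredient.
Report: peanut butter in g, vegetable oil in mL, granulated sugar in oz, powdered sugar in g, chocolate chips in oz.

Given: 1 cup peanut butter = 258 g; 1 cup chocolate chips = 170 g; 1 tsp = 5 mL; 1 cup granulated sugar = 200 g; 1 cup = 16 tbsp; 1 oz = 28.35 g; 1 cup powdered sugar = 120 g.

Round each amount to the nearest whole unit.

Scaling factor: 28/20 = 7/5 = 1.4.
peanut butter: (3 cup + 13 tbsp = 3.8125 cup) × 7/5 × 258 g/cup ≈ 1377 g
vegetable oil: 2 tsp × 7/5 × 5 mL/tsp = 14 mL
granulated sugar: 2.5 cup × 7/5 × 200 g/cup ÷ 28.35 g/oz ≈ 25 oz
powdered sugar: (2 cup + 2 tbsp = 2.125 cup) × 7/5 × 120 g/cup = 357 g
chocolate chips: 1.75 cup × 7/5 × 170 g/cup ÷ 28.35 g/oz ≈ 15 oz

peanut butter: 1377 g; vegetable oil: 14 mL; granulated sugar: 25 oz; powdered sugar: 357 g; chocolate chips: 15 oz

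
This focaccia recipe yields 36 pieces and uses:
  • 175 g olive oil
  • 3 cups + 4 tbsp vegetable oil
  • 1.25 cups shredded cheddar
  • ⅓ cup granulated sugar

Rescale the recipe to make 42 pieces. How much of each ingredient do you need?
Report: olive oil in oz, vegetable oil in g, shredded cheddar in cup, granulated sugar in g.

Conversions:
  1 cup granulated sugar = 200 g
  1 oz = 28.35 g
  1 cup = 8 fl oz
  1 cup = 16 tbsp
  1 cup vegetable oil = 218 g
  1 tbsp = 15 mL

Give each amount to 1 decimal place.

olive oil: 7.2 oz; vegetable oil: 826.6 g; shredded cheddar: 1.5 cup; granulated sugar: 77.8 g

Scaling factor: 42/36 = 7/6.
olive oil: 175 g × 7/6 ÷ 28.35 g/oz ≈ 7.2 oz
vegetable oil: (3 cup + 4 tbsp = 3.25 cup) × 7/6 × 218 g/cup ≈ 826.6 g
shredded cheddar: 1.25 cup × 7/6 ≈ 1.5 cup
granulated sugar: 1/3 cup × 7/6 × 200 g/cup ≈ 77.8 g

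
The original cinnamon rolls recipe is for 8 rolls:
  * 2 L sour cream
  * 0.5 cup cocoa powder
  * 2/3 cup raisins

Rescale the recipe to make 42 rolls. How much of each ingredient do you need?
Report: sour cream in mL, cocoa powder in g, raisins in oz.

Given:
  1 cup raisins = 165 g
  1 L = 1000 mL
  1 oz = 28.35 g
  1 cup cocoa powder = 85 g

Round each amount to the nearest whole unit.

Scaling factor: 42/8 = 21/4 = 5.25.
sour cream: 2 L × 21/4 × 1000 mL/L = 10500 mL
cocoa powder: 0.5 cup × 21/4 × 85 g/cup ≈ 223 g
raisins: 2/3 cup × 21/4 × 165 g/cup ÷ 28.35 g/oz ≈ 20 oz

sour cream: 10500 mL; cocoa powder: 223 g; raisins: 20 oz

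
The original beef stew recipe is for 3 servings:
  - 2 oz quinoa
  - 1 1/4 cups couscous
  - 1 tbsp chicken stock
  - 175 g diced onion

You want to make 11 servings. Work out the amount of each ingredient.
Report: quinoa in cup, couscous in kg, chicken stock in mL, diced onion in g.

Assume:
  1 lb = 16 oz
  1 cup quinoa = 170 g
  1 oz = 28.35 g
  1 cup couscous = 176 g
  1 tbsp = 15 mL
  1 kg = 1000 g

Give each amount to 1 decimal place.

Scaling factor: 11/3.
quinoa: 2 oz × 11/3 × 28.35 g/oz ÷ 170 g/cup ≈ 1.2 cup
couscous: 1.25 cup × 11/3 × 176 g/cup ÷ 1000 g/kg ≈ 0.8 kg
chicken stock: 1 tbsp × 11/3 × 15 mL/tbsp = 55.0 mL
diced onion: 175 g × 11/3 ≈ 641.7 g

quinoa: 1.2 cup; couscous: 0.8 kg; chicken stock: 55.0 mL; diced onion: 641.7 g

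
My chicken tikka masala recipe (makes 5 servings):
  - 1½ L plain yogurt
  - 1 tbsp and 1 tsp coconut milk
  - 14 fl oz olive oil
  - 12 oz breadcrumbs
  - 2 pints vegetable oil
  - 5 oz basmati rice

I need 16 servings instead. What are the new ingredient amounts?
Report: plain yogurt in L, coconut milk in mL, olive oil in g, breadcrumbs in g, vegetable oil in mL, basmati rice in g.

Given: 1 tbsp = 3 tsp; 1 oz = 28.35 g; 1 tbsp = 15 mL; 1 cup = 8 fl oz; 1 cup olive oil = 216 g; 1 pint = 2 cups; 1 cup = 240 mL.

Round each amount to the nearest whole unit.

plain yogurt: 5 L; coconut milk: 64 mL; olive oil: 1210 g; breadcrumbs: 1089 g; vegetable oil: 3072 mL; basmati rice: 454 g

Scaling factor: 16/5 = 3.2.
plain yogurt: 1.5 L × 16/5 ≈ 5 L
coconut milk: (1 tbsp + 1 tsp = 4/3 tbsp) × 16/5 × 15 mL/tbsp = 64 mL
olive oil: 14 fl oz × 16/5 ÷ 8 fl oz/cup × 216 g/cup ≈ 1210 g
breadcrumbs: 12 oz × 16/5 × 28.35 g/oz ≈ 1089 g
vegetable oil: 2 pint × 16/5 × 2 cup/pint × 240 mL/cup = 3072 mL
basmati rice: 5 oz × 16/5 × 28.35 g/oz ≈ 454 g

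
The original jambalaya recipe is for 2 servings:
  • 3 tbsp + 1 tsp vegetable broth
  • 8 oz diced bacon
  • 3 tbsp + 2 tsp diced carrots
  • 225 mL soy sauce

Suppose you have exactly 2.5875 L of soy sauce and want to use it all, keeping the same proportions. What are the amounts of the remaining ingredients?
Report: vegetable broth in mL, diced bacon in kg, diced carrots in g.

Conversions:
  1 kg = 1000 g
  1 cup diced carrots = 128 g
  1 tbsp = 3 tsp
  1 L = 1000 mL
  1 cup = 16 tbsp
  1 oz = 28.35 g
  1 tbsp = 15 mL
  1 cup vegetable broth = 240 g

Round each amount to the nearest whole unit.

vegetable broth: 575 mL; diced bacon: 3 kg; diced carrots: 337 g

The original recipe has 0.225 L of soy sauce, so the scaling factor is 2.5875 ÷ 0.225 = 23/2 = 11.5.
vegetable broth: (3 tbsp + 1 tsp = 10/3 tbsp) × 23/2 × 15 mL/tbsp = 575 mL
diced bacon: 8 oz × 23/2 × 28.35 g/oz ÷ 1000 g/kg ≈ 3 kg
diced carrots: (3 tbsp + 2 tsp = 11/3 tbsp) × 23/2 ÷ 16 tbsp/cup × 128 g/cup ≈ 337 g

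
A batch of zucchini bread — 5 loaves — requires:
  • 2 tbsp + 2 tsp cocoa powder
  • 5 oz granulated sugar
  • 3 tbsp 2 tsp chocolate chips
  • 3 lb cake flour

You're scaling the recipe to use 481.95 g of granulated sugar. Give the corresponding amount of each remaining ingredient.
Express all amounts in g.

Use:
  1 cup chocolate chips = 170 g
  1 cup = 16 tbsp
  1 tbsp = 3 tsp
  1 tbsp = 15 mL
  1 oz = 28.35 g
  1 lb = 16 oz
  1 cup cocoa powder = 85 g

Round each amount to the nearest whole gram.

cocoa powder: 48 g; chocolate chips: 132 g; cake flour: 4627 g

The original recipe has 141.75 g of granulated sugar, so the scaling factor is 481.95 ÷ 141.75 = 17/5 = 3.4.
cocoa powder: (2 tbsp + 2 tsp = 8/3 tbsp) × 17/5 ÷ 16 tbsp/cup × 85 g/cup ≈ 48 g
chocolate chips: (3 tbsp + 2 tsp = 11/3 tbsp) × 17/5 ÷ 16 tbsp/cup × 170 g/cup ≈ 132 g
cake flour: 3 lb × 17/5 × 16 oz/lb × 28.35 g/oz ≈ 4627 g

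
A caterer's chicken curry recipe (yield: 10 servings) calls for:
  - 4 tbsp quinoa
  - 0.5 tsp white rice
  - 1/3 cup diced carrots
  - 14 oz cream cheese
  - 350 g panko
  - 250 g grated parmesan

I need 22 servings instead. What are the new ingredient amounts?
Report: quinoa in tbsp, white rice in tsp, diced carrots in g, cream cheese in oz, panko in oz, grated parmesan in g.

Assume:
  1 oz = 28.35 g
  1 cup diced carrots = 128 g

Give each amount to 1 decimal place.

quinoa: 8.8 tbsp; white rice: 1.1 tsp; diced carrots: 93.9 g; cream cheese: 30.8 oz; panko: 27.2 oz; grated parmesan: 550.0 g

Scaling factor: 22/10 = 11/5 = 2.2.
quinoa: 4 tbsp × 11/5 = 8.8 tbsp
white rice: 0.5 tsp × 11/5 = 1.1 tsp
diced carrots: 1/3 cup × 11/5 × 128 g/cup ≈ 93.9 g
cream cheese: 14 oz × 11/5 = 30.8 oz
panko: 350 g × 11/5 ÷ 28.35 g/oz ≈ 27.2 oz
grated parmesan: 250 g × 11/5 = 550.0 g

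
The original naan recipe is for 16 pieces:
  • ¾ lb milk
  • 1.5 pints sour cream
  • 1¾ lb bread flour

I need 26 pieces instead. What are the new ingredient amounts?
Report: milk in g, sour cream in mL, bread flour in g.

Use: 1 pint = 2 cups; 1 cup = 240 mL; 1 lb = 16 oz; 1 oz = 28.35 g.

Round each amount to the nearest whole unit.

milk: 553 g; sour cream: 1170 mL; bread flour: 1290 g

Scaling factor: 26/16 = 13/8 = 1.625.
milk: 0.75 lb × 13/8 × 16 oz/lb × 28.35 g/oz ≈ 553 g
sour cream: 1.5 pint × 13/8 × 2 cup/pint × 240 mL/cup = 1170 mL
bread flour: 1.75 lb × 13/8 × 16 oz/lb × 28.35 g/oz ≈ 1290 g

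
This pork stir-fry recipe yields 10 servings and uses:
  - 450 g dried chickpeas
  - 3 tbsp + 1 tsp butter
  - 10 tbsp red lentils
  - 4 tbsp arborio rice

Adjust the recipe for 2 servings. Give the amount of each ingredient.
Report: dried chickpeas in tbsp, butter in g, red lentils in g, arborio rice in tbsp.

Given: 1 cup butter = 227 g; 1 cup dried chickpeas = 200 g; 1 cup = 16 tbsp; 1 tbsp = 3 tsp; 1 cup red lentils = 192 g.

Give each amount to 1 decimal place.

dried chickpeas: 7.2 tbsp; butter: 9.5 g; red lentils: 24.0 g; arborio rice: 0.8 tbsp

Scaling factor: 2/10 = 1/5 = 0.2.
dried chickpeas: 450 g × 1/5 ÷ 200 g/cup × 16 tbsp/cup = 7.2 tbsp
butter: (3 tbsp + 1 tsp = 10/3 tbsp) × 1/5 ÷ 16 tbsp/cup × 227 g/cup ≈ 9.5 g
red lentils: 10 tbsp × 1/5 ÷ 16 tbsp/cup × 192 g/cup = 24.0 g
arborio rice: 4 tbsp × 1/5 = 0.8 tbsp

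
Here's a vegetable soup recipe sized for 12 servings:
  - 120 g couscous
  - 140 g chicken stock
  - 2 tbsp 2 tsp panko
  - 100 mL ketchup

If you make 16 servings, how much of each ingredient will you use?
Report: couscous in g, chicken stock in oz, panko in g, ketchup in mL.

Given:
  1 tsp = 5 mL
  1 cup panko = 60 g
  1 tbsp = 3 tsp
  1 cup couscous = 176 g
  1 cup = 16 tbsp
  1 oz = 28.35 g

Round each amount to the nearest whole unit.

couscous: 160 g; chicken stock: 7 oz; panko: 13 g; ketchup: 133 mL

Scaling factor: 16/12 = 4/3.
couscous: 120 g × 4/3 = 160 g
chicken stock: 140 g × 4/3 ÷ 28.35 g/oz ≈ 7 oz
panko: (2 tbsp + 2 tsp = 8/3 tbsp) × 4/3 ÷ 16 tbsp/cup × 60 g/cup ≈ 13 g
ketchup: 100 mL × 4/3 ≈ 133 mL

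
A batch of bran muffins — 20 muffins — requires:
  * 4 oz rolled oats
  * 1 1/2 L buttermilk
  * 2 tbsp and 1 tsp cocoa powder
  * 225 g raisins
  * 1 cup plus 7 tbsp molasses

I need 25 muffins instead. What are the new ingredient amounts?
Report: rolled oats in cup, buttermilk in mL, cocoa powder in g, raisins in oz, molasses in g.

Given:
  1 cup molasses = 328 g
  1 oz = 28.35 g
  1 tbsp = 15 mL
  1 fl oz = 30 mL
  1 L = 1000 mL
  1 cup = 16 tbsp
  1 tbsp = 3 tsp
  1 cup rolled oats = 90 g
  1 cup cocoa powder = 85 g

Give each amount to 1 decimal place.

rolled oats: 1.6 cup; buttermilk: 1875.0 mL; cocoa powder: 15.5 g; raisins: 9.9 oz; molasses: 589.4 g

Scaling factor: 25/20 = 5/4 = 1.25.
rolled oats: 4 oz × 5/4 × 28.35 g/oz ÷ 90 g/cup ≈ 1.6 cup
buttermilk: 1.5 L × 5/4 × 1000 mL/L = 1875.0 mL
cocoa powder: (2 tbsp + 1 tsp = 7/3 tbsp) × 5/4 ÷ 16 tbsp/cup × 85 g/cup ≈ 15.5 g
raisins: 225 g × 5/4 ÷ 28.35 g/oz ≈ 9.9 oz
molasses: (1 cup + 7 tbsp = 1.4375 cup) × 5/4 × 328 g/cup ≈ 589.4 g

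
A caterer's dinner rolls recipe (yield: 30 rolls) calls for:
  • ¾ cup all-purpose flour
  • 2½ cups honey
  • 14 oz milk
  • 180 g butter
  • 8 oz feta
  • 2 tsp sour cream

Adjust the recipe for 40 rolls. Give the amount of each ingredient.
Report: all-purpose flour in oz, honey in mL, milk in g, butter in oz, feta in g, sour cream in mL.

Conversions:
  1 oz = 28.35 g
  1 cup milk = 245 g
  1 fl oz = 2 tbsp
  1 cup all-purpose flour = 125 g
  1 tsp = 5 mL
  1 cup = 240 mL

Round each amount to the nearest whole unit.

Scaling factor: 40/30 = 4/3.
all-purpose flour: 0.75 cup × 4/3 × 125 g/cup ÷ 28.35 g/oz ≈ 4 oz
honey: 2.5 cup × 4/3 × 240 mL/cup = 800 mL
milk: 14 oz × 4/3 × 28.35 g/oz ≈ 529 g
butter: 180 g × 4/3 ÷ 28.35 g/oz ≈ 8 oz
feta: 8 oz × 4/3 × 28.35 g/oz ≈ 302 g
sour cream: 2 tsp × 4/3 × 5 mL/tsp ≈ 13 mL

all-purpose flour: 4 oz; honey: 800 mL; milk: 529 g; butter: 8 oz; feta: 302 g; sour cream: 13 mL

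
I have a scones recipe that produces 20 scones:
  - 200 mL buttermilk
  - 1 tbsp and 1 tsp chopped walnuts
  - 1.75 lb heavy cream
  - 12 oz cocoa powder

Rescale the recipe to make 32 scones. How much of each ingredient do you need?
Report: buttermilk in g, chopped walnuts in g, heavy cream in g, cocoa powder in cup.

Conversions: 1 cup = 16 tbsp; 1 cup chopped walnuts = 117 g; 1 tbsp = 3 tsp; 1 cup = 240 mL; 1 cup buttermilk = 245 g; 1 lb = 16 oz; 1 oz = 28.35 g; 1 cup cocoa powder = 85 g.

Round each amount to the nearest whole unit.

buttermilk: 327 g; chopped walnuts: 16 g; heavy cream: 1270 g; cocoa powder: 6 cup

Scaling factor: 32/20 = 8/5 = 1.6.
buttermilk: 200 mL × 8/5 ÷ 240 mL/cup × 245 g/cup ≈ 327 g
chopped walnuts: (1 tbsp + 1 tsp = 4/3 tbsp) × 8/5 ÷ 16 tbsp/cup × 117 g/cup ≈ 16 g
heavy cream: 1.75 lb × 8/5 × 16 oz/lb × 28.35 g/oz ≈ 1270 g
cocoa powder: 12 oz × 8/5 × 28.35 g/oz ÷ 85 g/cup ≈ 6 cup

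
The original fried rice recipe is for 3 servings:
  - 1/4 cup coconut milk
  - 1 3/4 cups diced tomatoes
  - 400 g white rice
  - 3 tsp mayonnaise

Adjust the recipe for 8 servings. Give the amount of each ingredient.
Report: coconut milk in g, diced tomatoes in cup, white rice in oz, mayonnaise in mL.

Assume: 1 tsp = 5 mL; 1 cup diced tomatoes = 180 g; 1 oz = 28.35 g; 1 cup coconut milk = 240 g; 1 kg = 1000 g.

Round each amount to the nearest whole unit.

coconut milk: 160 g; diced tomatoes: 5 cup; white rice: 38 oz; mayonnaise: 40 mL

Scaling factor: 8/3.
coconut milk: 0.25 cup × 8/3 × 240 g/cup = 160 g
diced tomatoes: 1.75 cup × 8/3 ≈ 5 cup
white rice: 400 g × 8/3 ÷ 28.35 g/oz ≈ 38 oz
mayonnaise: 3 tsp × 8/3 × 5 mL/tsp = 40 mL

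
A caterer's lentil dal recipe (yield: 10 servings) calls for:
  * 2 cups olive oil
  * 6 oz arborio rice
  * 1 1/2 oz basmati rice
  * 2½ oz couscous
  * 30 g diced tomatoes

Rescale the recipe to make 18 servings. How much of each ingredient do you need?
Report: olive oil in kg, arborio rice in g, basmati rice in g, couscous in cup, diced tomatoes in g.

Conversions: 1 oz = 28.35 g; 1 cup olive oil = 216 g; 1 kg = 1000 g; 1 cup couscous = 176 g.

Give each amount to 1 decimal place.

olive oil: 0.8 kg; arborio rice: 306.2 g; basmati rice: 76.5 g; couscous: 0.7 cup; diced tomatoes: 54.0 g

Scaling factor: 18/10 = 9/5 = 1.8.
olive oil: 2 cup × 9/5 × 216 g/cup ÷ 1000 g/kg ≈ 0.8 kg
arborio rice: 6 oz × 9/5 × 28.35 g/oz ≈ 306.2 g
basmati rice: 1.5 oz × 9/5 × 28.35 g/oz ≈ 76.5 g
couscous: 2.5 oz × 9/5 × 28.35 g/oz ÷ 176 g/cup ≈ 0.7 cup
diced tomatoes: 30 g × 9/5 = 54.0 g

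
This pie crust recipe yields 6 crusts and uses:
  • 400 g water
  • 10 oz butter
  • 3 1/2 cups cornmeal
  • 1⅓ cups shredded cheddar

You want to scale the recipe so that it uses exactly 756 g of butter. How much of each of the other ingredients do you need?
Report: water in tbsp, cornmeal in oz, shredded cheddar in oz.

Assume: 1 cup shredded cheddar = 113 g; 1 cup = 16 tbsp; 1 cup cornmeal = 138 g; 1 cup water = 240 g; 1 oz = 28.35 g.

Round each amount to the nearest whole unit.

water: 71 tbsp; cornmeal: 45 oz; shredded cheddar: 14 oz

The original recipe has 283.5 g of butter, so the scaling factor is 756 ÷ 283.5 = 8/3.
water: 400 g × 8/3 ÷ 240 g/cup × 16 tbsp/cup ≈ 71 tbsp
cornmeal: 3.5 cup × 8/3 × 138 g/cup ÷ 28.35 g/oz ≈ 45 oz
shredded cheddar: 4/3 cup × 8/3 × 113 g/cup ÷ 28.35 g/oz ≈ 14 oz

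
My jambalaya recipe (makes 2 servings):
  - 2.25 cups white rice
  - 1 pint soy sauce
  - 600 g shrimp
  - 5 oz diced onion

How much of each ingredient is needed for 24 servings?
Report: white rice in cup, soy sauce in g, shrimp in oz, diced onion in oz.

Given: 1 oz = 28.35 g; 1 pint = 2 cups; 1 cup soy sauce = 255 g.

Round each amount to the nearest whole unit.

white rice: 27 cup; soy sauce: 6120 g; shrimp: 254 oz; diced onion: 60 oz

Scaling factor: 24/2 = 12.
white rice: 2.25 cup × 12 = 27 cup
soy sauce: 1 pint × 12 × 2 cup/pint × 255 g/cup = 6120 g
shrimp: 600 g × 12 ÷ 28.35 g/oz ≈ 254 oz
diced onion: 5 oz × 12 = 60 oz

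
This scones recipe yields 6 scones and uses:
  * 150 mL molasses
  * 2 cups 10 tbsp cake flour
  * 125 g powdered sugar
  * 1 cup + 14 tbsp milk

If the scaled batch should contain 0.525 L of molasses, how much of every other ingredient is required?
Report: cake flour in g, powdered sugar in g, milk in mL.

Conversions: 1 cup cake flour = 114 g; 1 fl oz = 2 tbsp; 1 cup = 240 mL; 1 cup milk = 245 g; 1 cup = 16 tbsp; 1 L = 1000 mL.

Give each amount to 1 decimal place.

cake flour: 1047.4 g; powdered sugar: 437.5 g; milk: 1575.0 mL

The original recipe has 0.15 L of molasses, so the scaling factor is 0.525 ÷ 0.15 = 7/2 = 3.5.
cake flour: (2 cup + 10 tbsp = 2.625 cup) × 7/2 × 114 g/cup ≈ 1047.4 g
powdered sugar: 125 g × 7/2 = 437.5 g
milk: (1 cup + 14 tbsp = 1.875 cup) × 7/2 × 240 mL/cup = 1575.0 mL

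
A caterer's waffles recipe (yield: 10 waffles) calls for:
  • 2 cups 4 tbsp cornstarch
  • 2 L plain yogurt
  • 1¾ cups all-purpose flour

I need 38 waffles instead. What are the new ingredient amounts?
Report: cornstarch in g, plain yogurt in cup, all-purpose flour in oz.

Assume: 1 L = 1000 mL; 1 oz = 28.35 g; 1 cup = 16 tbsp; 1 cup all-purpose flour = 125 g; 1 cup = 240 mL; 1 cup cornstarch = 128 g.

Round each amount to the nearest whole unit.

Scaling factor: 38/10 = 19/5 = 3.8.
cornstarch: (2 cup + 4 tbsp = 2.25 cup) × 19/5 × 128 g/cup ≈ 1094 g
plain yogurt: 2 L × 19/5 × 1000 mL/L ÷ 240 mL/cup ≈ 32 cup
all-purpose flour: 1.75 cup × 19/5 × 125 g/cup ÷ 28.35 g/oz ≈ 29 oz

cornstarch: 1094 g; plain yogurt: 32 cup; all-purpose flour: 29 oz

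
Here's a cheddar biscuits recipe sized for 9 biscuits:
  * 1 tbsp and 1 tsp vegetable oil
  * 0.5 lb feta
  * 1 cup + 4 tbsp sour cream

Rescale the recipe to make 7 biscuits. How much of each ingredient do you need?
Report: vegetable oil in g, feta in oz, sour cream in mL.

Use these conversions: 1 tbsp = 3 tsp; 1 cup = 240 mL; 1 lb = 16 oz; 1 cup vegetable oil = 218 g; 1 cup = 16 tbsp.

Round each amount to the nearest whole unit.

vegetable oil: 14 g; feta: 6 oz; sour cream: 233 mL

Scaling factor: 7/9.
vegetable oil: (1 tbsp + 1 tsp = 4/3 tbsp) × 7/9 ÷ 16 tbsp/cup × 218 g/cup ≈ 14 g
feta: 0.5 lb × 7/9 × 16 oz/lb ≈ 6 oz
sour cream: (1 cup + 4 tbsp = 1.25 cup) × 7/9 × 240 mL/cup ≈ 233 mL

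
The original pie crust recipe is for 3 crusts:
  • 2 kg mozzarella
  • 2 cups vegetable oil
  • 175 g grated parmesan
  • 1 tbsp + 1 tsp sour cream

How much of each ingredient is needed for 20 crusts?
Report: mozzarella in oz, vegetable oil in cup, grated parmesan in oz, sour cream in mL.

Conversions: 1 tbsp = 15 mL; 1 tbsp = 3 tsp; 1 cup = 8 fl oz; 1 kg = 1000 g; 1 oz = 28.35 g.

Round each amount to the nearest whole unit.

Scaling factor: 20/3.
mozzarella: 2 kg × 20/3 × 1000 g/kg ÷ 28.35 g/oz ≈ 470 oz
vegetable oil: 2 cup × 20/3 ≈ 13 cup
grated parmesan: 175 g × 20/3 ÷ 28.35 g/oz ≈ 41 oz
sour cream: (1 tbsp + 1 tsp = 4/3 tbsp) × 20/3 × 15 mL/tbsp ≈ 133 mL

mozzarella: 470 oz; vegetable oil: 13 cup; grated parmesan: 41 oz; sour cream: 133 mL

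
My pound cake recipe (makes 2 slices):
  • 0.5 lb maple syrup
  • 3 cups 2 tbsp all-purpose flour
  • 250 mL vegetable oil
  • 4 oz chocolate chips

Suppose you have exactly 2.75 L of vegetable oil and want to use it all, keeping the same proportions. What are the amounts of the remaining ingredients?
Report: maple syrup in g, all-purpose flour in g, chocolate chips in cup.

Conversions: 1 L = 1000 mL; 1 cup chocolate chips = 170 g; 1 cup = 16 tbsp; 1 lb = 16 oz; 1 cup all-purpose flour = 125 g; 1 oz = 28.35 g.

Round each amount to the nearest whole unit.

maple syrup: 2495 g; all-purpose flour: 4297 g; chocolate chips: 7 cup

The original recipe has 0.25 L of vegetable oil, so the scaling factor is 2.75 ÷ 0.25 = 11.
maple syrup: 0.5 lb × 11 × 16 oz/lb × 28.35 g/oz ≈ 2495 g
all-purpose flour: (3 cup + 2 tbsp = 3.125 cup) × 11 × 125 g/cup ≈ 4297 g
chocolate chips: 4 oz × 11 × 28.35 g/oz ÷ 170 g/cup ≈ 7 cup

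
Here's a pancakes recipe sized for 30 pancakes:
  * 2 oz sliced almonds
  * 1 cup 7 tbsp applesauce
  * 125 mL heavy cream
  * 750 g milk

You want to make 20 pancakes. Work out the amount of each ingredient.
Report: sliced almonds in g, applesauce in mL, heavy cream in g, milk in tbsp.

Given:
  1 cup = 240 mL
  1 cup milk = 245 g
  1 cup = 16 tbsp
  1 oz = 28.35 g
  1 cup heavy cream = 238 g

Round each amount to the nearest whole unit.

Scaling factor: 20/30 = 2/3.
sliced almonds: 2 oz × 2/3 × 28.35 g/oz ≈ 38 g
applesauce: (1 cup + 7 tbsp = 1.4375 cup) × 2/3 × 240 mL/cup = 230 mL
heavy cream: 125 mL × 2/3 ÷ 240 mL/cup × 238 g/cup ≈ 83 g
milk: 750 g × 2/3 ÷ 245 g/cup × 16 tbsp/cup ≈ 33 tbsp

sliced almonds: 38 g; applesauce: 230 mL; heavy cream: 83 g; milk: 33 tbsp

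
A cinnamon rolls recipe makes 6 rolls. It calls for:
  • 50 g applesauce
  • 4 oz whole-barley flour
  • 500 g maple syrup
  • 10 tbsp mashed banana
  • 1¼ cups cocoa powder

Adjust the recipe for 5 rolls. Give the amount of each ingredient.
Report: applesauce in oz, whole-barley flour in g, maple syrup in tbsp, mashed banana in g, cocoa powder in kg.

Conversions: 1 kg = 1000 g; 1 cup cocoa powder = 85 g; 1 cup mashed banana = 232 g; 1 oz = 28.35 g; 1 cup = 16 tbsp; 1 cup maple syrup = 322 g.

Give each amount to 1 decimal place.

Scaling factor: 5/6.
applesauce: 50 g × 5/6 ÷ 28.35 g/oz ≈ 1.5 oz
whole-barley flour: 4 oz × 5/6 × 28.35 g/oz = 94.5 g
maple syrup: 500 g × 5/6 ÷ 322 g/cup × 16 tbsp/cup ≈ 20.7 tbsp
mashed banana: 10 tbsp × 5/6 ÷ 16 tbsp/cup × 232 g/cup ≈ 120.8 g
cocoa powder: 1.25 cup × 5/6 × 85 g/cup ÷ 1000 g/kg ≈ 0.1 kg

applesauce: 1.5 oz; whole-barley flour: 94.5 g; maple syrup: 20.7 tbsp; mashed banana: 120.8 g; cocoa powder: 0.1 kg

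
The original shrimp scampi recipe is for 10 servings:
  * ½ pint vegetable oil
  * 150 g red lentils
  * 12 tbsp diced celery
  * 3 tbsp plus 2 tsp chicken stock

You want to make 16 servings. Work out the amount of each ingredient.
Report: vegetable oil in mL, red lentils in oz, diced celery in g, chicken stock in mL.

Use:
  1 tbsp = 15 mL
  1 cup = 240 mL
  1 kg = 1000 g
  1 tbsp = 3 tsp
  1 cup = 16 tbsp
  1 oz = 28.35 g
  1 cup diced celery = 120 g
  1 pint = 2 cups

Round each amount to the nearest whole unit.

Scaling factor: 16/10 = 8/5 = 1.6.
vegetable oil: 0.5 pint × 8/5 × 2 cup/pint × 240 mL/cup = 384 mL
red lentils: 150 g × 8/5 ÷ 28.35 g/oz ≈ 8 oz
diced celery: 12 tbsp × 8/5 ÷ 16 tbsp/cup × 120 g/cup = 144 g
chicken stock: (3 tbsp + 2 tsp = 11/3 tbsp) × 8/5 × 15 mL/tbsp = 88 mL

vegetable oil: 384 mL; red lentils: 8 oz; diced celery: 144 g; chicken stock: 88 mL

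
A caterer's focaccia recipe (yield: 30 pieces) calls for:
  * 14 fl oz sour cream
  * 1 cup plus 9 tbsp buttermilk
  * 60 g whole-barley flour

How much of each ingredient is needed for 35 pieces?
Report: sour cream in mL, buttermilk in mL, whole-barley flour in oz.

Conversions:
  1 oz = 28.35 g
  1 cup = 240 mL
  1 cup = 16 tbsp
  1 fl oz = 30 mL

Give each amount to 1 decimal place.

Scaling factor: 35/30 = 7/6.
sour cream: 14 fl oz × 7/6 × 30 mL/fl oz = 490.0 mL
buttermilk: (1 cup + 9 tbsp = 1.5625 cup) × 7/6 × 240 mL/cup = 437.5 mL
whole-barley flour: 60 g × 7/6 ÷ 28.35 g/oz ≈ 2.5 oz

sour cream: 490.0 mL; buttermilk: 437.5 mL; whole-barley flour: 2.5 oz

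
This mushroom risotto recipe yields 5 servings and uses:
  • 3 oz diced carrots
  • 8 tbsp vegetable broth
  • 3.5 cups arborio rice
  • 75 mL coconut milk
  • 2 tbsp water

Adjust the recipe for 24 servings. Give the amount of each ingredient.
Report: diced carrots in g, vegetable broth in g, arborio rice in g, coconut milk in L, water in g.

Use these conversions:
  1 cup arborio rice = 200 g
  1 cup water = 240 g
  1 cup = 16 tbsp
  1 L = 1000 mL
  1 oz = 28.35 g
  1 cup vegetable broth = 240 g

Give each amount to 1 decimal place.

diced carrots: 408.2 g; vegetable broth: 576.0 g; arborio rice: 3360.0 g; coconut milk: 0.4 L; water: 144.0 g

Scaling factor: 24/5 = 4.8.
diced carrots: 3 oz × 24/5 × 28.35 g/oz ≈ 408.2 g
vegetable broth: 8 tbsp × 24/5 ÷ 16 tbsp/cup × 240 g/cup = 576.0 g
arborio rice: 3.5 cup × 24/5 × 200 g/cup = 3360.0 g
coconut milk: 75 mL × 24/5 ÷ 1000 mL/L ≈ 0.4 L
water: 2 tbsp × 24/5 ÷ 16 tbsp/cup × 240 g/cup = 144.0 g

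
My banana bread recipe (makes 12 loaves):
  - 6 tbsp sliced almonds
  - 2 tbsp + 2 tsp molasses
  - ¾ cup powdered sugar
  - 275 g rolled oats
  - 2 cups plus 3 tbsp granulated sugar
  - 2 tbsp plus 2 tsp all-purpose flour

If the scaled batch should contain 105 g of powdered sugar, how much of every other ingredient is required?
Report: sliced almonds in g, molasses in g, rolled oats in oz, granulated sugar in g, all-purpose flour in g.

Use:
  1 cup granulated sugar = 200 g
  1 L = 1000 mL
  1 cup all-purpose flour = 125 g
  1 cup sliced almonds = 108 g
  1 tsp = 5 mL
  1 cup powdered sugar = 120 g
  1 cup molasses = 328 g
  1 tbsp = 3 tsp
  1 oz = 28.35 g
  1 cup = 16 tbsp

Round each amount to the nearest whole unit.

sliced almonds: 47 g; molasses: 64 g; rolled oats: 11 oz; granulated sugar: 510 g; all-purpose flour: 24 g

The original recipe has 90 g of powdered sugar, so the scaling factor is 105 ÷ 90 = 7/6.
sliced almonds: 6 tbsp × 7/6 ÷ 16 tbsp/cup × 108 g/cup ≈ 47 g
molasses: (2 tbsp + 2 tsp = 8/3 tbsp) × 7/6 ÷ 16 tbsp/cup × 328 g/cup ≈ 64 g
rolled oats: 275 g × 7/6 ÷ 28.35 g/oz ≈ 11 oz
granulated sugar: (2 cup + 3 tbsp = 2.1875 cup) × 7/6 × 200 g/cup ≈ 510 g
all-purpose flour: (2 tbsp + 2 tsp = 8/3 tbsp) × 7/6 ÷ 16 tbsp/cup × 125 g/cup ≈ 24 g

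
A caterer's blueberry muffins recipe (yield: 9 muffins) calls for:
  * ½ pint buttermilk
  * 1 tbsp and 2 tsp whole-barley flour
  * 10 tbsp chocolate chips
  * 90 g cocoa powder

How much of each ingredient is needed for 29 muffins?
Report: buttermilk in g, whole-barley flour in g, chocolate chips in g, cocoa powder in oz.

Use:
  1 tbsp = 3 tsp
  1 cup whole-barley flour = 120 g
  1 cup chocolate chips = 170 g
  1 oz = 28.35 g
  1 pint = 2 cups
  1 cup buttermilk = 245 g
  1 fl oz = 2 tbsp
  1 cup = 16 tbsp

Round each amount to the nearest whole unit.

buttermilk: 789 g; whole-barley flour: 40 g; chocolate chips: 342 g; cocoa powder: 10 oz

Scaling factor: 29/9.
buttermilk: 0.5 pint × 29/9 × 2 cup/pint × 245 g/cup ≈ 789 g
whole-barley flour: (1 tbsp + 2 tsp = 5/3 tbsp) × 29/9 ÷ 16 tbsp/cup × 120 g/cup ≈ 40 g
chocolate chips: 10 tbsp × 29/9 ÷ 16 tbsp/cup × 170 g/cup ≈ 342 g
cocoa powder: 90 g × 29/9 ÷ 28.35 g/oz ≈ 10 oz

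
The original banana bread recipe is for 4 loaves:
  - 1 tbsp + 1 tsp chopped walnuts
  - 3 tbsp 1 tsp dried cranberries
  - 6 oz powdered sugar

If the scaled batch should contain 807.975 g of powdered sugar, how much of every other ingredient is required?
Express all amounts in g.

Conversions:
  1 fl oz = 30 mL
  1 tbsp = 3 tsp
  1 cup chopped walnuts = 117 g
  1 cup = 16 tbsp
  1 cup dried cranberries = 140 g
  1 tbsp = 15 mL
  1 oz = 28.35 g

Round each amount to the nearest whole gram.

The original recipe has 170.1 g of powdered sugar, so the scaling factor is 807.975 ÷ 170.1 = 19/4 = 4.75.
chopped walnuts: (1 tbsp + 1 tsp = 4/3 tbsp) × 19/4 ÷ 16 tbsp/cup × 117 g/cup ≈ 46 g
dried cranberries: (3 tbsp + 1 tsp = 10/3 tbsp) × 19/4 ÷ 16 tbsp/cup × 140 g/cup ≈ 139 g

chopped walnuts: 46 g; dried cranberries: 139 g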